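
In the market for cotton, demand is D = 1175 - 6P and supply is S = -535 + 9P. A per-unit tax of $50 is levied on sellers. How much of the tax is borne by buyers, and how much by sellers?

Buyers bear $30, sellers bear $20

Pre-tax equilibrium: P* = 114, Q* = 491.
Tax on sellers shifts supply to S = -535 + 9(P − 50) = -985 + 9P.
1175 - 6P = -985 + 9P gives buyer price Pb = 144; sellers receive Ps = 144 − 50 = 94.
New quantity: Q = 1175 − 6(144) = 311.
Buyer burden = 144 − 114 = 30; seller burden = 114 − 94 = 20.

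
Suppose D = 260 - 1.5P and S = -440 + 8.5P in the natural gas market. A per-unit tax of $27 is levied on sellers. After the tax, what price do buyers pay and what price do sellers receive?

Buyers pay $92.95, sellers receive $65.95

Pre-tax equilibrium: P* = 70, Q* = 155.
Tax on sellers shifts supply to S = -440 + 8.5(P − 27) = -669.5 + 8.5P.
260 - 1.5P = -669.5 + 8.5P gives buyer price Pb = 92.95; sellers receive Ps = 92.95 − 27 = 65.95.
New quantity: Q = 260 − 1.5(92.95) = 120.575.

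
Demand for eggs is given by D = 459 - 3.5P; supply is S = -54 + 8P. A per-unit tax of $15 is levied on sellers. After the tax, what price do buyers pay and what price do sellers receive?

Pre-tax equilibrium: P* = 1026/23, Q* = 6966/23.
Tax on sellers shifts supply to S = -54 + 8(P − 15) = -174 + 8P.
459 - 3.5P = -174 + 8P gives buyer price Pb = 1266/23; sellers receive Ps = 1266/23 − 15 = 921/23.
New quantity: Q = 459 − 3.5(1266/23) = 6126/23.

Buyers pay 1266/23, sellers receive 921/23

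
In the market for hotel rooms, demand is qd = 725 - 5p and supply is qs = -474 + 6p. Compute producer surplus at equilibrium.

Producer surplus = 2700

Equilibrium: 725 - 5p = -474 + 6p gives p* = 109, q* = 180.
Supply starts at p = 79 (where qs = 0).
PS = ½(109 − 79)(180) = 2700.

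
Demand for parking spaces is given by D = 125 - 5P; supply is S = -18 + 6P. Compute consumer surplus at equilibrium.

Equilibrium: 125 - 5P = -18 + 6P gives P* = 13, Q* = 60.
Demand choke price (D = 0): P = 25.
CS = ½(25 − 13)(60) = 360.

Consumer surplus = 360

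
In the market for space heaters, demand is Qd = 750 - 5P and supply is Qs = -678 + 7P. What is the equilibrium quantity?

Q* = 155

Set Qd = Qs: 750 - 5P = -678 + 7P.
1428 = 12P, so P* = 119.
Q* = 750 − 5(119) = 155.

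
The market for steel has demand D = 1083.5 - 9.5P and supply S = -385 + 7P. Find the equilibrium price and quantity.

P* = 89, Q* = 238

Set D = S: 1083.5 - 9.5P = -385 + 7P.
1468.5 = 16.5P, so P* = 89.
Q* = 1083.5 − 9.5(89) = 238.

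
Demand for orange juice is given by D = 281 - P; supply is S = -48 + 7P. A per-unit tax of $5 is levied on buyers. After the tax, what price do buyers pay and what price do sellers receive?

Pre-tax equilibrium: P* = 41.125, Q* = 239.875.
Tax on buyers shifts demand to D = 281 − 1(P + 5) = 276 - P.
276 - P = -48 + 7P gives seller price Ps = 40.5; buyers pay Pb = 40.5 + 5 = 45.5.
New quantity: Q = 281 − 1(45.5) = 235.5.

Buyers pay $45.5, sellers receive $40.5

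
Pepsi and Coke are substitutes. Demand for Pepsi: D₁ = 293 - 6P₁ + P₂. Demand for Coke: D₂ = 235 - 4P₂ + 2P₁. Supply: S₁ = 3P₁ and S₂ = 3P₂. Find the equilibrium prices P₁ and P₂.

Market 1: 293 - 6P₁ + P₂ = 3P₁ → 9P₁ - P₂ = 293.
Market 2: 7P₂ - 2P₁ = 235.
Eliminating P₂: 7×(1) + 1×(2) gives 61P₁ = 2286, so P₁ = 2286/61.
Back-substitute into (2): P₂ = (235 + 2×2286/61) / 7 = 2701/61.

P₁ = 2286/61, P₂ = 2701/61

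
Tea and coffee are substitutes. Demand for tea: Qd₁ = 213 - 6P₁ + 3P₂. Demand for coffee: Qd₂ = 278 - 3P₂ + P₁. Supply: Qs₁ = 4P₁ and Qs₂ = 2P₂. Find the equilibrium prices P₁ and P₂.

P₁ = 1899/47, P₂ = 2993/47

Market 1: 213 - 6P₁ + 3P₂ = 4P₁ → 10P₁ - 3P₂ = 213.
Market 2: 5P₂ - P₁ = 278.
Eliminating P₂: 5×(1) + 3×(2) gives 47P₁ = 1899, so P₁ = 1899/47.
Back-substitute into (2): P₂ = (278 + 1×1899/47) / 5 = 2993/47.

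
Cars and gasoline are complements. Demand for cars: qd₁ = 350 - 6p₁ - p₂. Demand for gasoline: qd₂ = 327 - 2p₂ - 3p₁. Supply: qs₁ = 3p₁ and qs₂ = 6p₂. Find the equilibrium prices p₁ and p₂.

p₁ = 2473/69, p₂ = 631/23

Market 1: 350 - 6p₁ - p₂ = 3p₁ → 9p₁ + p₂ = 350.
Market 2: 8p₂ + 3p₁ = 327.
Eliminating p₂: 8×(1) − 1×(2) gives 69p₁ = 2473, so p₁ = 2473/69.
Back-substitute into (2): p₂ = (327 − 3×2473/69) / 8 = 631/23.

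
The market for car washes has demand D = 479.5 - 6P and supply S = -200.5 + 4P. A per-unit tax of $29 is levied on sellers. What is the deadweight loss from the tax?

Pre-tax equilibrium: P* = 68, Q* = 71.5.
Tax on sellers shifts supply to S = -200.5 + 4(P − 29) = -316.5 + 4P.
479.5 - 6P = -316.5 + 4P gives buyer price Pb = 79.6; sellers receive Ps = 79.6 − 29 = 50.6.
New quantity: Q = 479.5 − 6(79.6) = 1.9.
DWL = ½ × 29 × (71.5 − 1.9) = 1009.2.

Deadweight loss = 1009.2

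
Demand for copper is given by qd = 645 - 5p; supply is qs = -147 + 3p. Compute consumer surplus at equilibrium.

Equilibrium: 645 - 5p = -147 + 3p gives p* = 99, q* = 150.
Demand choke price (qd = 0): p = 129.
CS = ½(129 − 99)(150) = 2250.

Consumer surplus = 2250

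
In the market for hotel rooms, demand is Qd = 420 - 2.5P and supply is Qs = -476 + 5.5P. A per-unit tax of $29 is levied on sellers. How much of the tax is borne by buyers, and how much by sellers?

Buyers bear $19.9375, sellers bear $9.0625

Pre-tax equilibrium: P* = 112, Q* = 140.
Tax on sellers shifts supply to Qs = -476 + 5.5(P − 29) = -635.5 + 5.5P.
420 - 2.5P = -635.5 + 5.5P gives buyer price Pb = 131.9375; sellers receive Ps = 131.9375 − 29 = 102.9375.
New quantity: Q = 420 − 2.5(131.9375) = 90.15625.
Buyer burden = 131.9375 − 112 = 19.9375; seller burden = 112 − 102.9375 = 9.0625.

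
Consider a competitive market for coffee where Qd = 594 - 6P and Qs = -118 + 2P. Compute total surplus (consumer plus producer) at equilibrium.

Equilibrium: 594 - 6P = -118 + 2P gives P* = 89, Q* = 60.
Demand choke price: P = 99; supply starts at P = 59.
CS = ½(99 − 89)(60) = 300; PS = ½(89 − 59)(60) = 900.

Total surplus = 1200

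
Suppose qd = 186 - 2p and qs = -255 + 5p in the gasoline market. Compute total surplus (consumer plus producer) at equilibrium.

Equilibrium: 186 - 2p = -255 + 5p gives p* = 63, q* = 60.
Demand choke price: p = 93; supply starts at p = 51.
CS = ½(93 − 63)(60) = 900; PS = ½(63 − 51)(60) = 360.

Total surplus = 1260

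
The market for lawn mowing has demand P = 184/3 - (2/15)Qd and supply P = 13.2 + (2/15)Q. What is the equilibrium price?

Set the two price expressions equal: 184/3 - (2/15)Q = 13.2 + (2/15)Q.
722/15 = (4/15)Q, so Q* = 180.5.
P* = 184/3 − (2/15)(180.5) = 559/15.

P* = 559/15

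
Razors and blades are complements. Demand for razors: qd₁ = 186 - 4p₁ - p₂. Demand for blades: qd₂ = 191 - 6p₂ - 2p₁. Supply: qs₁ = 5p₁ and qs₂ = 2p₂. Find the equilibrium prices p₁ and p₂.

Market 1: 186 - 4p₁ - p₂ = 5p₁ → 9p₁ + p₂ = 186.
Market 2: 8p₂ + 2p₁ = 191.
Eliminating p₂: 8×(1) − 1×(2) gives 70p₁ = 1297, so p₁ = 1297/70.
Back-substitute into (2): p₂ = (191 − 2×1297/70) / 8 = 1347/70.

p₁ = 1297/70, p₂ = 1347/70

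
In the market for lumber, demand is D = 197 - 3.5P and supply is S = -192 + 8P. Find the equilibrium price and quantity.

Set D = S: 197 - 3.5P = -192 + 8P.
389 = 11.5P, so P* = 778/23.
Q* = 197 − 3.5(778/23) = 1808/23.

P* = 778/23, Q* = 1808/23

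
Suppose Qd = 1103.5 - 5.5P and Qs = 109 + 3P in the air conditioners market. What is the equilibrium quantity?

Set Qd = Qs: 1103.5 - 5.5P = 109 + 3P.
994.5 = 8.5P, so P* = 117.
Q* = 1103.5 − 5.5(117) = 460.

Q* = 460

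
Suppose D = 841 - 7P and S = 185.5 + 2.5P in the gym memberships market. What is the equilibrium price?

Set D = S: 841 - 7P = 185.5 + 2.5P.
655.5 = 9.5P, so P* = 69.
Q* = 841 − 7(69) = 358.

P* = 69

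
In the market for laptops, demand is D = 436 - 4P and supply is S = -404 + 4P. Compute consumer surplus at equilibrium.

Consumer surplus = 32

Equilibrium: 436 - 4P = -404 + 4P gives P* = 105, Q* = 16.
Demand choke price (D = 0): P = 109.
CS = ½(109 − 105)(16) = 32.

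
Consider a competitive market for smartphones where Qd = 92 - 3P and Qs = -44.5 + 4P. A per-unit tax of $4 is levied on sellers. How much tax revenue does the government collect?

Tax revenue = 746/7

Pre-tax equilibrium: P* = 19.5, Q* = 33.5.
Tax on sellers shifts supply to Qs = -44.5 + 4(P − 4) = -60.5 + 4P.
92 - 3P = -60.5 + 4P gives buyer price Pb = 305/14; sellers receive Ps = 305/14 − 4 = 249/14.
New quantity: Q = 92 − 3(305/14) = 373/14.
Revenue = 4 × 373/14 = 746/7.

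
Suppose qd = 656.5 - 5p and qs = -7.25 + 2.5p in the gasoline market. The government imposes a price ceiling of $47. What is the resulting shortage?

Shortage = 311.25

Equilibrium price would be p* = 88.5, so the ceiling at 47 binds.
At p = 47: qd = 656.5 − 5(47) = 421.5, qs = -7.25 + 2.5(47) = 110.25.
Shortage = 421.5 − 110.25 = 311.25.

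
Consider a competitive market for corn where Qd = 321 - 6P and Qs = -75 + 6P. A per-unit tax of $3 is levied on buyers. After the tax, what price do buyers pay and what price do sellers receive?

Buyers pay $34.5, sellers receive $31.5

Pre-tax equilibrium: P* = 33, Q* = 123.
Tax on buyers shifts demand to Qd = 321 − 6(P + 3) = 303 - 6P.
303 - 6P = -75 + 6P gives seller price Ps = 31.5; buyers pay Pb = 31.5 + 3 = 34.5.
New quantity: Q = 321 − 6(34.5) = 114.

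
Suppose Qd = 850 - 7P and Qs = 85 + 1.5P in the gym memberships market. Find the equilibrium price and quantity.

Set Qd = Qs: 850 - 7P = 85 + 1.5P.
765 = 8.5P, so P* = 90.
Q* = 850 − 7(90) = 220.

P* = 90, Q* = 220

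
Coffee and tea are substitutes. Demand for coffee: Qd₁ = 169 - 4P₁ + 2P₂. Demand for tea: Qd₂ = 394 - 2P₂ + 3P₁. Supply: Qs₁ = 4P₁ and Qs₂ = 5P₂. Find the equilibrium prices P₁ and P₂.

Market 1: 169 - 4P₁ + 2P₂ = 4P₁ → 8P₁ - 2P₂ = 169.
Market 2: 7P₂ - 3P₁ = 394.
Eliminating P₂: 7×(1) + 2×(2) gives 50P₁ = 1971, so P₁ = 39.42.
Back-substitute into (2): P₂ = (394 + 3×39.42) / 7 = 73.18.

P₁ = 39.42, P₂ = 73.18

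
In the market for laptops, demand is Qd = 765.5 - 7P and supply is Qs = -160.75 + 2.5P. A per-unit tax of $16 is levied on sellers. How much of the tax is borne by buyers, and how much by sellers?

Pre-tax equilibrium: P* = 97.5, Q* = 83.
Tax on sellers shifts supply to Qs = -160.75 + 2.5(P − 16) = -200.75 + 2.5P.
765.5 - 7P = -200.75 + 2.5P gives buyer price Pb = 3865/38; sellers receive Ps = 3865/38 − 16 = 3257/38.
New quantity: Q = 765.5 − 7(3865/38) = 1017/19.
Buyer burden = 3865/38 − 97.5 = 80/19; seller burden = 97.5 − 3257/38 = 224/19.

Buyers bear 80/19, sellers bear 224/19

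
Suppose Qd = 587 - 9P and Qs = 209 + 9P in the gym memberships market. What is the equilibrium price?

Set Qd = Qs: 587 - 9P = 209 + 9P.
378 = 18P, so P* = 21.
Q* = 587 − 9(21) = 398.

P* = 21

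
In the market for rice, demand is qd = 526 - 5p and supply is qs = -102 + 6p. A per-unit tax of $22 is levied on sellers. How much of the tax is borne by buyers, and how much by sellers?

Pre-tax equilibrium: p* = 628/11, q* = 2646/11.
Tax on sellers shifts supply to qs = -102 + 6(p − 22) = -234 + 6p.
526 - 5p = -234 + 6p gives buyer price pb = 760/11; sellers receive ps = 760/11 − 22 = 518/11.
New quantity: q = 526 − 5(760/11) = 1986/11.
Buyer burden = 760/11 − 628/11 = 12; seller burden = 628/11 − 518/11 = 10.

Buyers bear $12, sellers bear $10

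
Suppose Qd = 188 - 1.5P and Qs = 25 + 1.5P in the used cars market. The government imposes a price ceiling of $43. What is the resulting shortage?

Shortage = 34

Equilibrium price would be P* = 163/3, so the ceiling at 43 binds.
At P = 43: Qd = 188 − 1.5(43) = 123.5, Qs = 25 + 1.5(43) = 89.5.
Shortage = 123.5 − 89.5 = 34.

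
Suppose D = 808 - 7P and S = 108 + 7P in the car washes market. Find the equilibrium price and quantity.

P* = 50, Q* = 458

Set D = S: 808 - 7P = 108 + 7P.
700 = 14P, so P* = 50.
Q* = 808 − 7(50) = 458.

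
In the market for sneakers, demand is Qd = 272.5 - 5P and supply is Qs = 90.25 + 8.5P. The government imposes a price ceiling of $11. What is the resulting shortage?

Equilibrium price would be P* = 13.5, so the ceiling at 11 binds.
At P = 11: Qd = 272.5 − 5(11) = 217.5, Qs = 90.25 + 8.5(11) = 183.75.
Shortage = 217.5 − 183.75 = 33.75.

Shortage = 33.75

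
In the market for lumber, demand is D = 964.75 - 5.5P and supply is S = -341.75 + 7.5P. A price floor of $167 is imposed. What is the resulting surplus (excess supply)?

Equilibrium price would be P* = 100.5, so the floor at 167 binds.
At P = 167: D = 46.25, S = 910.75.
Surplus = 910.75 − 46.25 = 864.5.

Surplus = 864.5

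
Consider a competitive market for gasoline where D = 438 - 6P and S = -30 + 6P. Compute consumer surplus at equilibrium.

Consumer surplus = 3468

Equilibrium: 438 - 6P = -30 + 6P gives P* = 39, Q* = 204.
Demand choke price (D = 0): P = 73.
CS = ½(73 − 39)(204) = 3468.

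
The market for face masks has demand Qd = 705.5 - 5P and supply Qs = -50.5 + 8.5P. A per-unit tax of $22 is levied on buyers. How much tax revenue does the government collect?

Tax revenue = 211607/27

Pre-tax equilibrium: P* = 56, Q* = 425.5.
Tax on buyers shifts demand to Qd = 705.5 − 5(P + 22) = 595.5 - 5P.
595.5 - 5P = -50.5 + 8.5P gives seller price Ps = 1292/27; buyers pay Pb = 1292/27 + 22 = 1886/27.
New quantity: Q = 705.5 − 5(1886/27) = 19237/54.
Revenue = 22 × 19237/54 = 211607/27.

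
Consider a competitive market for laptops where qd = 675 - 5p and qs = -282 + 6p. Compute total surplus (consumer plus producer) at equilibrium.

Total surplus = 10560

Equilibrium: 675 - 5p = -282 + 6p gives p* = 87, q* = 240.
Demand choke price: p = 135; supply starts at p = 47.
CS = ½(135 − 87)(240) = 5760; PS = ½(87 − 47)(240) = 4800.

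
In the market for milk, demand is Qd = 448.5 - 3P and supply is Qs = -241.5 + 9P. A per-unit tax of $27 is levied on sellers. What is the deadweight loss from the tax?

Pre-tax equilibrium: P* = 57.5, Q* = 276.
Tax on sellers shifts supply to Qs = -241.5 + 9(P − 27) = -484.5 + 9P.
448.5 - 3P = -484.5 + 9P gives buyer price Pb = 77.75; sellers receive Ps = 77.75 − 27 = 50.75.
New quantity: Q = 448.5 − 3(77.75) = 215.25.
DWL = ½ × 27 × (276 − 215.25) = 820.125.

Deadweight loss = 820.125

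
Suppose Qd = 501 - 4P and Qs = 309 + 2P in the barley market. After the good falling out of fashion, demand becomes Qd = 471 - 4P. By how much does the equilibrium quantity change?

ΔQ = -10

Original equilibrium: P* = 32, Q* = 373.
New equilibrium: 471 - 4P = 309 + 2P, so 162 = 6P and P' = 27; Q' = 471 − 4(27) = 363.
Change in quantity: 363 − 373 = -10.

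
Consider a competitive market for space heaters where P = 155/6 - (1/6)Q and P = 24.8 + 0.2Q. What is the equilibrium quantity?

Q* = 31/11

Set the two price expressions equal: 155/6 - (1/6)Q = 24.8 + 0.2Q.
31/30 = (11/30)Q, so Q* = 31/11.
P* = 155/6 − (1/6)(31/11) = 279/11.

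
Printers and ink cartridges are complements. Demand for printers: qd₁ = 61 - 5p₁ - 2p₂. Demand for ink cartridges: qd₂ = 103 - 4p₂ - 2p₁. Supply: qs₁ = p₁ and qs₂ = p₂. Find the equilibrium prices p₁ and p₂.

p₁ = 99/26, p₂ = 248/13

Market 1: 61 - 5p₁ - 2p₂ = p₁ → 6p₁ + 2p₂ = 61.
Market 2: 5p₂ + 2p₁ = 103.
Eliminating p₂: 5×(1) − 2×(2) gives 26p₁ = 99, so p₁ = 99/26.
Back-substitute into (2): p₂ = (103 − 2×99/26) / 5 = 248/13.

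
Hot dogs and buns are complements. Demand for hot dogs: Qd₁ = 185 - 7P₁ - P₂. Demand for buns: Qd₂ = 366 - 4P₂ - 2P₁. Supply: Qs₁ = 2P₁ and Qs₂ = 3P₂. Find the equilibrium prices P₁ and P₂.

P₁ = 929/61, P₂ = 2924/61

Market 1: 185 - 7P₁ - P₂ = 2P₁ → 9P₁ + P₂ = 185.
Market 2: 7P₂ + 2P₁ = 366.
Eliminating P₂: 7×(1) − 1×(2) gives 61P₁ = 929, so P₁ = 929/61.
Back-substitute into (2): P₂ = (366 − 2×929/61) / 7 = 2924/61.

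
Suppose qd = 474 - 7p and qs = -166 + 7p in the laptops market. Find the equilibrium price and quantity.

p* = 320/7, q* = 154

Set qd = qs: 474 - 7p = -166 + 7p.
640 = 14p, so p* = 320/7.
q* = 474 − 7(320/7) = 154.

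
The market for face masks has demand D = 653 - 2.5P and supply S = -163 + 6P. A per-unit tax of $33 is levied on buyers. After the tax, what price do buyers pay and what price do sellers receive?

Buyers pay 2028/17, sellers receive 1467/17

Pre-tax equilibrium: P* = 96, Q* = 413.
Tax on buyers shifts demand to D = 653 − 2.5(P + 33) = 570.5 - 2.5P.
570.5 - 2.5P = -163 + 6P gives seller price Ps = 1467/17; buyers pay Pb = 1467/17 + 33 = 2028/17.
New quantity: Q = 653 − 2.5(2028/17) = 6031/17.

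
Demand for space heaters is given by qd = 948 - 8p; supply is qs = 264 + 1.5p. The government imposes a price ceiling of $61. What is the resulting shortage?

Equilibrium price would be p* = 72, so the ceiling at 61 binds.
At p = 61: qd = 948 − 8(61) = 460, qs = 264 + 1.5(61) = 355.5.
Shortage = 460 − 355.5 = 104.5.

Shortage = 104.5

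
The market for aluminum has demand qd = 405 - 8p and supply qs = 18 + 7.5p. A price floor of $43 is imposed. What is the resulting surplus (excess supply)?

Surplus = 279.5

Equilibrium price would be p* = 774/31, so the floor at 43 binds.
At p = 43: qd = 61, qs = 340.5.
Surplus = 340.5 − 61 = 279.5.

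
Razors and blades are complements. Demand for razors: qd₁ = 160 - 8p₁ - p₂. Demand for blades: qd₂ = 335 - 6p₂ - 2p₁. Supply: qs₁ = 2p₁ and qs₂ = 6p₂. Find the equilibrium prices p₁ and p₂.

p₁ = 1585/118, p₂ = 1515/59

Market 1: 160 - 8p₁ - p₂ = 2p₁ → 10p₁ + p₂ = 160.
Market 2: 12p₂ + 2p₁ = 335.
Eliminating p₂: 12×(1) − 1×(2) gives 118p₁ = 1585, so p₁ = 1585/118.
Back-substitute into (2): p₂ = (335 − 2×1585/118) / 12 = 1515/59.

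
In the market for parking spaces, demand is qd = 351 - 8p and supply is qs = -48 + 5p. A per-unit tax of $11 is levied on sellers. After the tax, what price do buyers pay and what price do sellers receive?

Buyers pay 454/13, sellers receive 311/13

Pre-tax equilibrium: p* = 399/13, q* = 1371/13.
Tax on sellers shifts supply to qs = -48 + 5(p − 11) = -103 + 5p.
351 - 8p = -103 + 5p gives buyer price pb = 454/13; sellers receive ps = 454/13 − 11 = 311/13.
New quantity: q = 351 − 8(454/13) = 931/13.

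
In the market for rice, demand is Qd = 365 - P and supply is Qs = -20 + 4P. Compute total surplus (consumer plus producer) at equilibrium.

Equilibrium: 365 - P = -20 + 4P gives P* = 77, Q* = 288.
Demand choke price: P = 365; supply starts at P = 5.
CS = ½(365 − 77)(288) = 41472; PS = ½(77 − 5)(288) = 10368.

Total surplus = 51840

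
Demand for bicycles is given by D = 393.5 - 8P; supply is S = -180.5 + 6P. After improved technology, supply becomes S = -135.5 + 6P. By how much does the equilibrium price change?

Original equilibrium: P* = 41, Q* = 65.5.
New equilibrium: 393.5 - 8P = -135.5 + 6P, so 529 = 14P and P' = 529/14; Q' = 393.5 − 8(529/14) = 1277/14.
Change in price: 529/14 − 41 = -45/14.

ΔP = -45/14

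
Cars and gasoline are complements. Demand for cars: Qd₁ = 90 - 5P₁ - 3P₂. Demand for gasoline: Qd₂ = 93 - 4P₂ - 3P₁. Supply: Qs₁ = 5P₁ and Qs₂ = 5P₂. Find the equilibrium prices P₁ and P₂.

P₁ = 59/9, P₂ = 220/27

Market 1: 90 - 5P₁ - 3P₂ = 5P₁ → 10P₁ + 3P₂ = 90.
Market 2: 9P₂ + 3P₁ = 93.
Eliminating P₂: 9×(1) − 3×(2) gives 81P₁ = 531, so P₁ = 59/9.
Back-substitute into (2): P₂ = (93 − 3×59/9) / 9 = 220/27.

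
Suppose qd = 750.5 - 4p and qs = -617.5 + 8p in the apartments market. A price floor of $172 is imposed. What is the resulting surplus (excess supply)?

Surplus = 696

Equilibrium price would be p* = 114, so the floor at 172 binds.
At p = 172: qd = 62.5, qs = 758.5.
Surplus = 758.5 − 62.5 = 696.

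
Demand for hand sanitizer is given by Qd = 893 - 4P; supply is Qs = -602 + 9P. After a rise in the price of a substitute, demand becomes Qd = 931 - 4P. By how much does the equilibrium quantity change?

ΔQ = 342/13

Original equilibrium: P* = 115, Q* = 433.
New equilibrium: 931 - 4P = -602 + 9P, so 1533 = 13P and P' = 1533/13; Q' = 931 − 4(1533/13) = 5971/13.
Change in quantity: 5971/13 − 433 = 342/13.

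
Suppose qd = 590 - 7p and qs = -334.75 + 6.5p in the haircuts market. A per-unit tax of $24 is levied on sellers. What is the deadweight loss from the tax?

Deadweight loss = 2912/3

Pre-tax equilibrium: p* = 68.5, q* = 110.5.
Tax on sellers shifts supply to qs = -334.75 + 6.5(p − 24) = -490.75 + 6.5p.
590 - 7p = -490.75 + 6.5p gives buyer price pb = 1441/18; sellers receive ps = 1441/18 − 24 = 1009/18.
New quantity: q = 590 − 7(1441/18) = 533/18.
DWL = ½ × 24 × (110.5 − 533/18) = 2912/3.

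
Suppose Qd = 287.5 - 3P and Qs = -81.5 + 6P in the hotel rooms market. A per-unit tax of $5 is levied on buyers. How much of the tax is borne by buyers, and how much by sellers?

Pre-tax equilibrium: P* = 41, Q* = 164.5.
Tax on buyers shifts demand to Qd = 287.5 − 3(P + 5) = 272.5 - 3P.
272.5 - 3P = -81.5 + 6P gives seller price Ps = 118/3; buyers pay Pb = 118/3 + 5 = 133/3.
New quantity: Q = 287.5 − 3(133/3) = 154.5.
Buyer burden = 133/3 − 41 = 10/3; seller burden = 41 − 118/3 = 5/3.

Buyers bear 10/3, sellers bear 5/3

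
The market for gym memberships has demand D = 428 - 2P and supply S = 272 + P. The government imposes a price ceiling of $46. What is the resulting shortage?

Shortage = 18

Equilibrium price would be P* = 52, so the ceiling at 46 binds.
At P = 46: D = 428 − 2(46) = 336, S = 272 + 1(46) = 318.
Shortage = 336 − 318 = 18.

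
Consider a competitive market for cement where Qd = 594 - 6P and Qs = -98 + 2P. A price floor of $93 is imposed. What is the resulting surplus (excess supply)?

Surplus = 52

Equilibrium price would be P* = 86.5, so the floor at 93 binds.
At P = 93: Qd = 36, Qs = 88.
Surplus = 88 − 36 = 52.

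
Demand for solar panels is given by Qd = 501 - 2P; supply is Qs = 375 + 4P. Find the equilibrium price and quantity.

P* = 21, Q* = 459

Set Qd = Qs: 501 - 2P = 375 + 4P.
126 = 6P, so P* = 21.
Q* = 501 − 2(21) = 459.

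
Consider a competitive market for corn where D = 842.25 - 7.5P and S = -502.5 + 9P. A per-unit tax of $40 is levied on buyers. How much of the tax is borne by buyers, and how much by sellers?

Pre-tax equilibrium: P* = 81.5, Q* = 231.
Tax on buyers shifts demand to D = 842.25 − 7.5(P + 40) = 542.25 - 7.5P.
542.25 - 7.5P = -502.5 + 9P gives seller price Ps = 1393/22; buyers pay Pb = 1393/22 + 40 = 2273/22.
New quantity: Q = 842.25 − 7.5(2273/22) = 741/11.
Buyer burden = 2273/22 − 81.5 = 240/11; seller burden = 81.5 − 1393/22 = 200/11.

Buyers bear 240/11, sellers bear 200/11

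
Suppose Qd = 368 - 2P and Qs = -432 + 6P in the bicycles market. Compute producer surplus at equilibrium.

Equilibrium: 368 - 2P = -432 + 6P gives P* = 100, Q* = 168.
Supply starts at P = 72 (where Qs = 0).
PS = ½(100 − 72)(168) = 2352.

Producer surplus = 2352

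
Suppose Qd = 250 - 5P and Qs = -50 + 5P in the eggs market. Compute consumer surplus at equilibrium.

Equilibrium: 250 - 5P = -50 + 5P gives P* = 30, Q* = 100.
Demand choke price (Qd = 0): P = 50.
CS = ½(50 − 30)(100) = 1000.

Consumer surplus = 1000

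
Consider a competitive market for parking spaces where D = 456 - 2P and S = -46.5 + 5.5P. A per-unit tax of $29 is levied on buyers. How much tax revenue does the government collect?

Pre-tax equilibrium: P* = 67, Q* = 322.
Tax on buyers shifts demand to D = 456 − 2(P + 29) = 398 - 2P.
398 - 2P = -46.5 + 5.5P gives seller price Ps = 889/15; buyers pay Pb = 889/15 + 29 = 1324/15.
New quantity: Q = 456 − 2(1324/15) = 4192/15.
Revenue = 29 × 4192/15 = 121568/15.

Tax revenue = 121568/15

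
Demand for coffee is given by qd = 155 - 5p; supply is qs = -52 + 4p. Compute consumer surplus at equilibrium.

Consumer surplus = 160

Equilibrium: 155 - 5p = -52 + 4p gives p* = 23, q* = 40.
Demand choke price (qd = 0): p = 31.
CS = ½(31 − 23)(40) = 160.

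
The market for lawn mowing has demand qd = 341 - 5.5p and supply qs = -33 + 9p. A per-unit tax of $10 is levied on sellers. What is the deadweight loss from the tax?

Deadweight loss = 4950/29

Pre-tax equilibrium: p* = 748/29, q* = 5775/29.
Tax on sellers shifts supply to qs = -33 + 9(p − 10) = -123 + 9p.
341 - 5.5p = -123 + 9p gives buyer price pb = 32; sellers receive ps = 32 − 10 = 22.
New quantity: q = 341 − 5.5(32) = 165.
DWL = ½ × 10 × (5775/29 − 165) = 4950/29.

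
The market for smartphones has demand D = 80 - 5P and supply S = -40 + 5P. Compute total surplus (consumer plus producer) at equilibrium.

Equilibrium: 80 - 5P = -40 + 5P gives P* = 12, Q* = 20.
Demand choke price: P = 16; supply starts at P = 8.
CS = ½(16 − 12)(20) = 40; PS = ½(12 − 8)(20) = 40.

Total surplus = 80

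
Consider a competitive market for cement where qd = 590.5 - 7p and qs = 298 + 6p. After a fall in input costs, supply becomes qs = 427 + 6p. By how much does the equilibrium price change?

Original equilibrium: p* = 22.5, q* = 433.
New equilibrium: 590.5 - 7p = 427 + 6p, so 163.5 = 13p and p' = 327/26; q' = 590.5 − 7(327/26) = 6532/13.
Change in price: 327/26 − 22.5 = -129/13.

Δp = -129/13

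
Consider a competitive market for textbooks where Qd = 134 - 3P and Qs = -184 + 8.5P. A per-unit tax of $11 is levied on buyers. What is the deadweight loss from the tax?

Deadweight loss = 6171/46

Pre-tax equilibrium: P* = 636/23, Q* = 1174/23.
Tax on buyers shifts demand to Qd = 134 − 3(P + 11) = 101 - 3P.
101 - 3P = -184 + 8.5P gives seller price Ps = 570/23; buyers pay Pb = 570/23 + 11 = 823/23.
New quantity: Q = 134 − 3(823/23) = 613/23.
DWL = ½ × 11 × (1174/23 − 613/23) = 6171/46.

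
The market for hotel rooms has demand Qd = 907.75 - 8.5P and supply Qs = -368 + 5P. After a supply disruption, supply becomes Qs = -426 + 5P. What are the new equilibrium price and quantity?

Original equilibrium: P* = 94.5, Q* = 104.5.
New equilibrium: 907.75 - 8.5P = -426 + 5P, so 1333.75 = 13.5P and P' = 5335/54; Q' = 907.75 − 8.5(5335/54) = 3671/54.

P' = 5335/54, Q' = 3671/54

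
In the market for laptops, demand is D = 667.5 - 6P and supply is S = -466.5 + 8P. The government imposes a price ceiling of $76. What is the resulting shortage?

Equilibrium price would be P* = 81, so the ceiling at 76 binds.
At P = 76: D = 667.5 − 6(76) = 211.5, S = -466.5 + 8(76) = 141.5.
Shortage = 211.5 − 141.5 = 70.

Shortage = 70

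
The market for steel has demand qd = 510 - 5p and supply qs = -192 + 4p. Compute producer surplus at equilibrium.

Producer surplus = 1800

Equilibrium: 510 - 5p = -192 + 4p gives p* = 78, q* = 120.
Supply starts at p = 48 (where qs = 0).
PS = ½(78 − 48)(120) = 1800.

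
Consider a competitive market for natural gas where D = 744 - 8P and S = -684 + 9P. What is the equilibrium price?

P* = 84

Set D = S: 744 - 8P = -684 + 9P.
1428 = 17P, so P* = 84.
Q* = 744 − 8(84) = 72.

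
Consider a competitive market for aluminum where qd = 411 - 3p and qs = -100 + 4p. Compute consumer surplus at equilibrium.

Equilibrium: 411 - 3p = -100 + 4p gives p* = 73, q* = 192.
Demand choke price (qd = 0): p = 137.
CS = ½(137 − 73)(192) = 6144.

Consumer surplus = 6144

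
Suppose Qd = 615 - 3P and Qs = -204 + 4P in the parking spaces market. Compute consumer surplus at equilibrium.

Equilibrium: 615 - 3P = -204 + 4P gives P* = 117, Q* = 264.
Demand choke price (Qd = 0): P = 205.
CS = ½(205 − 117)(264) = 11616.

Consumer surplus = 11616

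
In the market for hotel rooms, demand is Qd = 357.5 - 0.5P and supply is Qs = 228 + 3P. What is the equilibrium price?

P* = 37

Set Qd = Qs: 357.5 - 0.5P = 228 + 3P.
129.5 = 3.5P, so P* = 37.
Q* = 357.5 − 0.5(37) = 339.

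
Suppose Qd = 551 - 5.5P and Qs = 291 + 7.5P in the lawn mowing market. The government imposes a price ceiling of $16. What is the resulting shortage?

Equilibrium price would be P* = 20, so the ceiling at 16 binds.
At P = 16: Qd = 551 − 5.5(16) = 463, Qs = 291 + 7.5(16) = 411.
Shortage = 463 − 411 = 52.

Shortage = 52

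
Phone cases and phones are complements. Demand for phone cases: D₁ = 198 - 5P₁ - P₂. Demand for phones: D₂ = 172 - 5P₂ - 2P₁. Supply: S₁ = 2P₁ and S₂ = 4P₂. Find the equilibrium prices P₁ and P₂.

P₁ = 1610/61, P₂ = 808/61

Market 1: 198 - 5P₁ - P₂ = 2P₁ → 7P₁ + P₂ = 198.
Market 2: 9P₂ + 2P₁ = 172.
Eliminating P₂: 9×(1) − 1×(2) gives 61P₁ = 1610, so P₁ = 1610/61.
Back-substitute into (2): P₂ = (172 − 2×1610/61) / 9 = 808/61.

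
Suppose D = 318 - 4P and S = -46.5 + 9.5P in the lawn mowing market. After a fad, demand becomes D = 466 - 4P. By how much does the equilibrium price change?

Original equilibrium: P* = 27, Q* = 210.
New equilibrium: 466 - 4P = -46.5 + 9.5P, so 512.5 = 13.5P and P' = 1025/27; Q' = 466 − 4(1025/27) = 8482/27.
Change in price: 1025/27 − 27 = 296/27.

ΔP = 296/27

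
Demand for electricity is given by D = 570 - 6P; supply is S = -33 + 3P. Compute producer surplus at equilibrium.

Producer surplus = 4704

Equilibrium: 570 - 6P = -33 + 3P gives P* = 67, Q* = 168.
Supply starts at P = 11 (where S = 0).
PS = ½(67 − 11)(168) = 4704.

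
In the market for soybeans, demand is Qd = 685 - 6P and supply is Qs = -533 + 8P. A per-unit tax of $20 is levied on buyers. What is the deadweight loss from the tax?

Deadweight loss = 4800/7

Pre-tax equilibrium: P* = 87, Q* = 163.
Tax on buyers shifts demand to Qd = 685 − 6(P + 20) = 565 - 6P.
565 - 6P = -533 + 8P gives seller price Ps = 549/7; buyers pay Pb = 549/7 + 20 = 689/7.
New quantity: Q = 685 − 6(689/7) = 661/7.
DWL = ½ × 20 × (163 − 661/7) = 4800/7.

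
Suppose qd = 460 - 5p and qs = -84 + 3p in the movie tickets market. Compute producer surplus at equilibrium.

Producer surplus = 2400

Equilibrium: 460 - 5p = -84 + 3p gives p* = 68, q* = 120.
Supply starts at p = 28 (where qs = 0).
PS = ½(68 − 28)(120) = 2400.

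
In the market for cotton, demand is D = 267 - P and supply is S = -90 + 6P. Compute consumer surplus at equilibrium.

Consumer surplus = 23328

Equilibrium: 267 - P = -90 + 6P gives P* = 51, Q* = 216.
Demand choke price (D = 0): P = 267.
CS = ½(267 − 51)(216) = 23328.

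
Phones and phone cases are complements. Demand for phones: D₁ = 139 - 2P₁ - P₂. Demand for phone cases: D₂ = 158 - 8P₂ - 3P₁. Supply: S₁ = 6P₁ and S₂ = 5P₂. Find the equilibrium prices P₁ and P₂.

Market 1: 139 - 2P₁ - P₂ = 6P₁ → 8P₁ + P₂ = 139.
Market 2: 13P₂ + 3P₁ = 158.
Eliminating P₂: 13×(1) − 1×(2) gives 101P₁ = 1649, so P₁ = 1649/101.
Back-substitute into (2): P₂ = (158 − 3×1649/101) / 13 = 847/101.

P₁ = 1649/101, P₂ = 847/101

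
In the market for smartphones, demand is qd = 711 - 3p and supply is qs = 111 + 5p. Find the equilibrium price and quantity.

Set qd = qs: 711 - 3p = 111 + 5p.
600 = 8p, so p* = 75.
q* = 711 − 3(75) = 486.

p* = 75, q* = 486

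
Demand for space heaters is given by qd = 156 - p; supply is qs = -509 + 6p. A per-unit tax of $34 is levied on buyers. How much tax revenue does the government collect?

Pre-tax equilibrium: p* = 95, q* = 61.
Tax on buyers shifts demand to qd = 156 − 1(p + 34) = 122 - p.
122 - p = -509 + 6p gives seller price ps = 631/7; buyers pay pb = 631/7 + 34 = 869/7.
New quantity: q = 156 − 1(869/7) = 223/7.
Revenue = 34 × 223/7 = 7582/7.

Tax revenue = 7582/7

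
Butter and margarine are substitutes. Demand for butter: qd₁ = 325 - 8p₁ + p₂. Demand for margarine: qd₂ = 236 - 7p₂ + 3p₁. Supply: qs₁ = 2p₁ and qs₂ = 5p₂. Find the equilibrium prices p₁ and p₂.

Market 1: 325 - 8p₁ + p₂ = 2p₁ → 10p₁ - p₂ = 325.
Market 2: 12p₂ - 3p₁ = 236.
Eliminating p₂: 12×(1) + 1×(2) gives 117p₁ = 4136, so p₁ = 4136/117.
Back-substitute into (2): p₂ = (236 + 3×4136/117) / 12 = 3335/117.

p₁ = 4136/117, p₂ = 3335/117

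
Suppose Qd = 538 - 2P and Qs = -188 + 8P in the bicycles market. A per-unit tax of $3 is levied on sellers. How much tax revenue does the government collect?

Tax revenue = 1164

Pre-tax equilibrium: P* = 72.6, Q* = 392.8.
Tax on sellers shifts supply to Qs = -188 + 8(P − 3) = -212 + 8P.
538 - 2P = -212 + 8P gives buyer price Pb = 75; sellers receive Ps = 75 − 3 = 72.
New quantity: Q = 538 − 2(75) = 388.
Revenue = 3 × 388 = 1164.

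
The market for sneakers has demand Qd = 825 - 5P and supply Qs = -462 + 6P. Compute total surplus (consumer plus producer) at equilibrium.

Equilibrium: 825 - 5P = -462 + 6P gives P* = 117, Q* = 240.
Demand choke price: P = 165; supply starts at P = 77.
CS = ½(165 − 117)(240) = 5760; PS = ½(117 − 77)(240) = 4800.

Total surplus = 10560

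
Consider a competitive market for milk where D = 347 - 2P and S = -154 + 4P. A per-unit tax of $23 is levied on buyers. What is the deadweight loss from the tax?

Pre-tax equilibrium: P* = 83.5, Q* = 180.
Tax on buyers shifts demand to D = 347 − 2(P + 23) = 301 - 2P.
301 - 2P = -154 + 4P gives seller price Ps = 455/6; buyers pay Pb = 455/6 + 23 = 593/6.
New quantity: Q = 347 − 2(593/6) = 448/3.
DWL = ½ × 23 × (180 − 448/3) = 1058/3.

Deadweight loss = 1058/3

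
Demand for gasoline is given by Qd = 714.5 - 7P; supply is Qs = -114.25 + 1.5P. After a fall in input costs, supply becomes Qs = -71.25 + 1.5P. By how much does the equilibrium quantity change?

ΔQ = 602/17

Original equilibrium: P* = 97.5, Q* = 32.
New equilibrium: 714.5 - 7P = -71.25 + 1.5P, so 785.75 = 8.5P and P' = 3143/34; Q' = 714.5 − 7(3143/34) = 1146/17.
Change in quantity: 1146/17 − 32 = 602/17.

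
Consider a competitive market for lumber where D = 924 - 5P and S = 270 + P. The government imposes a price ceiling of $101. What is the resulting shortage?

Equilibrium price would be P* = 109, so the ceiling at 101 binds.
At P = 101: D = 924 − 5(101) = 419, S = 270 + 1(101) = 371.
Shortage = 419 − 371 = 48.

Shortage = 48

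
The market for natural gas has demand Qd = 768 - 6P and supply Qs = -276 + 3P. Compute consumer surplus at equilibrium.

Consumer surplus = 432

Equilibrium: 768 - 6P = -276 + 3P gives P* = 116, Q* = 72.
Demand choke price (Qd = 0): P = 128.
CS = ½(128 − 116)(72) = 432.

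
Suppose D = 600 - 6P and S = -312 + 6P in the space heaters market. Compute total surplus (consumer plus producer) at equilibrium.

Equilibrium: 600 - 6P = -312 + 6P gives P* = 76, Q* = 144.
Demand choke price: P = 100; supply starts at P = 52.
CS = ½(100 − 76)(144) = 1728; PS = ½(76 − 52)(144) = 1728.

Total surplus = 3456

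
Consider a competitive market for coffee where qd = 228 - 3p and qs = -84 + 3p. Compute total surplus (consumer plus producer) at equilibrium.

Equilibrium: 228 - 3p = -84 + 3p gives p* = 52, q* = 72.
Demand choke price: p = 76; supply starts at p = 28.
CS = ½(76 − 52)(72) = 864; PS = ½(52 − 28)(72) = 864.

Total surplus = 1728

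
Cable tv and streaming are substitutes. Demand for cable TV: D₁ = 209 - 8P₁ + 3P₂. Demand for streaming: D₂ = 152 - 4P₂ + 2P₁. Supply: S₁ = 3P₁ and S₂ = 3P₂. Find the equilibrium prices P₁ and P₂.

P₁ = 1919/71, P₂ = 2090/71

Market 1: 209 - 8P₁ + 3P₂ = 3P₁ → 11P₁ - 3P₂ = 209.
Market 2: 7P₂ - 2P₁ = 152.
Eliminating P₂: 7×(1) + 3×(2) gives 71P₁ = 1919, so P₁ = 1919/71.
Back-substitute into (2): P₂ = (152 + 2×1919/71) / 7 = 2090/71.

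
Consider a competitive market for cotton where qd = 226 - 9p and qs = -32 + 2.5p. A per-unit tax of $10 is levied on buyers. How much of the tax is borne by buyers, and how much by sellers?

Pre-tax equilibrium: p* = 516/23, q* = 554/23.
Tax on buyers shifts demand to qd = 226 − 9(p + 10) = 136 - 9p.
136 - 9p = -32 + 2.5p gives seller price ps = 336/23; buyers pay pb = 336/23 + 10 = 566/23.
New quantity: q = 226 − 9(566/23) = 104/23.
Buyer burden = 566/23 − 516/23 = 50/23; seller burden = 516/23 − 336/23 = 180/23.

Buyers bear 50/23, sellers bear 180/23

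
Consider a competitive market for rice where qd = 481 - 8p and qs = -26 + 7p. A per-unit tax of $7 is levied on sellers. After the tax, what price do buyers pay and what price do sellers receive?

Buyers pay 556/15, sellers receive 451/15

Pre-tax equilibrium: p* = 33.8, q* = 210.6.
Tax on sellers shifts supply to qs = -26 + 7(p − 7) = -75 + 7p.
481 - 8p = -75 + 7p gives buyer price pb = 556/15; sellers receive ps = 556/15 − 7 = 451/15.
New quantity: q = 481 − 8(556/15) = 2767/15.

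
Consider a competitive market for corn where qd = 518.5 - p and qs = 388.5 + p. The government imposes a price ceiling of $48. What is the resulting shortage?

Equilibrium price would be p* = 65, so the ceiling at 48 binds.
At p = 48: qd = 518.5 − 1(48) = 470.5, qs = 388.5 + 1(48) = 436.5.
Shortage = 470.5 − 436.5 = 34.

Shortage = 34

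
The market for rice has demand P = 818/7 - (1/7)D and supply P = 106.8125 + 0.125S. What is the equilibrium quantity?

Q* = 37.5

Set the two price expressions equal: 818/7 - (1/7)Q = 106.8125 + 0.125Q.
1125/112 = (15/56)Q, so Q* = 37.5.
P* = 818/7 − (1/7)(37.5) = 111.5.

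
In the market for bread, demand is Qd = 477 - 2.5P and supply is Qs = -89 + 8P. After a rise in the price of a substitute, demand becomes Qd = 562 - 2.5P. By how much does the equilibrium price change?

ΔP = 170/21

Original equilibrium: P* = 1132/21, Q* = 7187/21.
New equilibrium: 562 - 2.5P = -89 + 8P, so 651 = 10.5P and P' = 62; Q' = 562 − 2.5(62) = 407.
Change in price: 62 − 1132/21 = 170/21.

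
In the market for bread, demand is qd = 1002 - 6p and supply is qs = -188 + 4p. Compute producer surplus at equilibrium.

Producer surplus = 10368

Equilibrium: 1002 - 6p = -188 + 4p gives p* = 119, q* = 288.
Supply starts at p = 47 (where qs = 0).
PS = ½(119 − 47)(288) = 10368.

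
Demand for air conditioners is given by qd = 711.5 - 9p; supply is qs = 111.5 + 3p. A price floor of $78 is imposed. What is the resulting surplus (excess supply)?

Surplus = 336

Equilibrium price would be p* = 50, so the floor at 78 binds.
At p = 78: qd = 9.5, qs = 345.5.
Surplus = 345.5 − 9.5 = 336.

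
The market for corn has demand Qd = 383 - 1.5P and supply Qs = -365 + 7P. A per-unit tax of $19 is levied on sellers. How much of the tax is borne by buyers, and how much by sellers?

Buyers bear 266/17, sellers bear 57/17

Pre-tax equilibrium: P* = 88, Q* = 251.
Tax on sellers shifts supply to Qs = -365 + 7(P − 19) = -498 + 7P.
383 - 1.5P = -498 + 7P gives buyer price Pb = 1762/17; sellers receive Ps = 1762/17 − 19 = 1439/17.
New quantity: Q = 383 − 1.5(1762/17) = 3868/17.
Buyer burden = 1762/17 − 88 = 266/17; seller burden = 88 − 1439/17 = 57/17.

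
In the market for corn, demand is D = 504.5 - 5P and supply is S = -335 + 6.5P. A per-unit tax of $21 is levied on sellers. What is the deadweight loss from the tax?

Deadweight loss = 28665/46

Pre-tax equilibrium: P* = 73, Q* = 139.5.
Tax on sellers shifts supply to S = -335 + 6.5(P − 21) = -471.5 + 6.5P.
504.5 - 5P = -471.5 + 6.5P gives buyer price Pb = 1952/23; sellers receive Ps = 1952/23 − 21 = 1469/23.
New quantity: Q = 504.5 − 5(1952/23) = 3687/46.
DWL = ½ × 21 × (139.5 − 3687/46) = 28665/46.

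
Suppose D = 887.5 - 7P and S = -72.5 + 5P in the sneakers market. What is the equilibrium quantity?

Set D = S: 887.5 - 7P = -72.5 + 5P.
960 = 12P, so P* = 80.
Q* = 887.5 − 7(80) = 327.5.

Q* = 327.5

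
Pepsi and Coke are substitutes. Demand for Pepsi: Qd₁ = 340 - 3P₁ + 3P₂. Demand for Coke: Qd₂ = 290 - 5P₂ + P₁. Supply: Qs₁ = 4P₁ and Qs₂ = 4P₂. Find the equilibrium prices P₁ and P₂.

Market 1: 340 - 3P₁ + 3P₂ = 4P₁ → 7P₁ - 3P₂ = 340.
Market 2: 9P₂ - P₁ = 290.
Eliminating P₂: 9×(1) + 3×(2) gives 60P₁ = 3930, so P₁ = 65.5.
Back-substitute into (2): P₂ = (290 + 1×65.5) / 9 = 39.5.

P₁ = 65.5, P₂ = 39.5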